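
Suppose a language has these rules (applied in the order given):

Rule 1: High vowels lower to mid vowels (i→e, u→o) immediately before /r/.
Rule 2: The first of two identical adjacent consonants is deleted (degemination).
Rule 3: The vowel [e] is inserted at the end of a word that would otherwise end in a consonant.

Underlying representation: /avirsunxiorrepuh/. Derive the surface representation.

Rule 1 (pre-rhotic lowering): /i/ is a high vowel immediately before /r/, so it lowers to [e]. /avirsunxiorrepuh/ → aversunxiorrepuh.
Rule 2 (degemination): /rr/ is a geminate; the first /r/ deletes. /aversunxiorrepuh/ → aversunxiorepuh.
Rule 3 (final e-epenthesis): the form ends in the consonant /h/, so [e] is inserted word-finally. /aversunxiorepuh/ → aversunxiorepuhe.

aversunxiorepuhe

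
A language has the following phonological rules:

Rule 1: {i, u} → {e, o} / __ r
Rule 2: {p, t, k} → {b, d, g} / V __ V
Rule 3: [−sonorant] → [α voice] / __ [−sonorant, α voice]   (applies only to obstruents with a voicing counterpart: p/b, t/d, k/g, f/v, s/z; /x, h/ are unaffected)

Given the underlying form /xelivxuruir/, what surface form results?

xelifxoruer

Rule 1 (pre-rhotic lowering): /u/ is a high vowel immediately before /r/, so it lowers to [o]. /i/ is a high vowel immediately before /r/, so it lowers to [e]. /xelivxuruir/ → xelivxoruer.
Rule 2 (intervocalic voicing): no segment meets the environment; /xelivxoruer/ is unchanged.
Rule 3 (regressive voicing assimilation): /v/ precedes the voiceless obstruent /x/, so it devoices to [f] by assimilation. /xelivxoruer/ → xelifxoruer.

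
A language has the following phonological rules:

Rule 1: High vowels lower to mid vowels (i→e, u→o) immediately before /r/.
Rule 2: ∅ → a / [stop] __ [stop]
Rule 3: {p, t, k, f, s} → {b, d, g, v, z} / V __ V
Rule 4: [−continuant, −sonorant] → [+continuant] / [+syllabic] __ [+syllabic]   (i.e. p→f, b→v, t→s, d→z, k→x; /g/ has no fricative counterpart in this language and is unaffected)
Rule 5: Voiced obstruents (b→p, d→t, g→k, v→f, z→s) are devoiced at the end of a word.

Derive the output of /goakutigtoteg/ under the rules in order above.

Rule 1 (pre-rhotic lowering): no segment meets the environment; /goakutigtoteg/ is unchanged.
Rule 2 (stop-cluster a-epenthesis): /g/ and /t/ form a stop–stop cluster, so [a] is inserted between them. /goakutigtoteg/ → goakutigatoteg.
Rule 3 (intervocalic voicing): /k/ is a voiceless obstruent between vowels /a/ and /u/, so it voices to [g]. /t/ is a voiceless obstruent between vowels /u/ and /i/, so it voices to [d]. /t/ is a voiceless obstruent between vowels /a/ and /o/, so it voices to [d]. /t/ is a voiceless obstruent between vowels /o/ and /e/, so it voices to [d]. /goakutigatoteg/ → goagudigadodeg.
Rule 4 (intervocalic spirantization): /d/ is a stop between vowels /u/ and /i/, so it spirantizes to the fricative [z]. /d/ is a stop between vowels /a/ and /o/, so it spirantizes to the fricative [z]. /d/ is a stop between vowels /o/ and /e/, so it spirantizes to the fricative [z]. /goagudigadodeg/ → goaguzigazozeg.
Rule 5 (final devoicing): /g/ is a voiced obstruent in word-final position, so it devoices to [k]. /goaguzigazozeg/ → goaguzigazozek.

goaguzigazozek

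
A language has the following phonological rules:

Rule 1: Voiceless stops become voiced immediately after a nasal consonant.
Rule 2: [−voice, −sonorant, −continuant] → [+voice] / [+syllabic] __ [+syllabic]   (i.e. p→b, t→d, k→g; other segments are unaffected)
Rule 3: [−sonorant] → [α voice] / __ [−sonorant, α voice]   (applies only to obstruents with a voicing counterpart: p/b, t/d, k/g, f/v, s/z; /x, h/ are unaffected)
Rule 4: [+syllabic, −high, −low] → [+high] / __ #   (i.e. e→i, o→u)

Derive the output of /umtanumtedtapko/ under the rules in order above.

Rule 1 (post-nasal voicing): /t/ is a voiceless stop immediately after the nasal /m/, so it voices to [d]. /t/ is a voiceless stop immediately after the nasal /m/, so it voices to [d]. /umtanumtedtapko/ → umdanumdedtapko.
Rule 2 (intervocalic voicing): no segment meets the environment; /umdanumdedtapko/ is unchanged.
Rule 3 (regressive voicing assimilation): /d/ precedes the voiceless obstruent /t/, so it devoices to [t] by assimilation. /umdanumdedtapko/ → umdanumdettapko.
Rule 4 (final vowel raising): /o/ is a mid vowel in word-final position, so it raises to [u]. /umdanumdettapko/ → umdanumdettapku.

umdanumdettapku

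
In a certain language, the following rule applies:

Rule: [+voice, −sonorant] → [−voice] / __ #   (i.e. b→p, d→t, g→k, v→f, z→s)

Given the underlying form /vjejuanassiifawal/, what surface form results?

vjejuanassiifawal

No segment of /vjejuanassiifawal/ meets the structural description of the rule, so the form surfaces unchanged.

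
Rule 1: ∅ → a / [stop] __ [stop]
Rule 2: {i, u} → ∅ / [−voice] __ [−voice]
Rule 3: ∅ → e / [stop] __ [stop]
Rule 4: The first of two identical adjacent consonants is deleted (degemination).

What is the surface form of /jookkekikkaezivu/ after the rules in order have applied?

Rule 1 (stop-cluster a-epenthesis): /k/ and /k/ form a stop–stop cluster, so [a] is inserted between them. /k/ and /k/ form a stop–stop cluster, so [a] is inserted between them. /jookkekikkaezivu/ → jookakekikakaezivu.
Rule 2 (high vowel syncope): /i/ is a high vowel flanked by voiceless consonants /k/ and /k/, so it deletes. /jookakekikakaezivu/ → jookakekkakaezivu.
Rule 3 (stop-cluster e-epenthesis): /k/ and /k/ form a stop–stop cluster, so [e] is inserted between them. /jookakekkakaezivu/ → jookakekekakaezivu.
Rule 4 (degemination): no segment meets the environment; /jookakekekakaezivu/ is unchanged.

jookakekekakaezivu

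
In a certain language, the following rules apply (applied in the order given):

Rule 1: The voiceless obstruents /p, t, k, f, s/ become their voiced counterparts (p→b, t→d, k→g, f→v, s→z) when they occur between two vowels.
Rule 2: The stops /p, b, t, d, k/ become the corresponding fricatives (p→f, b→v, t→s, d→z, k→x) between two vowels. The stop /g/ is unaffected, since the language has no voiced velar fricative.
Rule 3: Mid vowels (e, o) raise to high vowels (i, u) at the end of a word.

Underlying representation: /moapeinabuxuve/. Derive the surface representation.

moaveinavuxuvi

Rule 1 (intervocalic voicing): /p/ is a voiceless obstruent between vowels /a/ and /e/, so it voices to [b]. /moapeinabuxuve/ → moabeinabuxuve.
Rule 2 (intervocalic spirantization): /b/ is a stop between vowels /a/ and /e/, so it spirantizes to the fricative [v]. /b/ is a stop between vowels /a/ and /u/, so it spirantizes to the fricative [v]. /moabeinabuxuve/ → moaveinavuxuve.
Rule 3 (final vowel raising): /e/ is a mid vowel in word-final position, so it raises to [i]. /moaveinavuxuve/ → moaveinavuxuvi.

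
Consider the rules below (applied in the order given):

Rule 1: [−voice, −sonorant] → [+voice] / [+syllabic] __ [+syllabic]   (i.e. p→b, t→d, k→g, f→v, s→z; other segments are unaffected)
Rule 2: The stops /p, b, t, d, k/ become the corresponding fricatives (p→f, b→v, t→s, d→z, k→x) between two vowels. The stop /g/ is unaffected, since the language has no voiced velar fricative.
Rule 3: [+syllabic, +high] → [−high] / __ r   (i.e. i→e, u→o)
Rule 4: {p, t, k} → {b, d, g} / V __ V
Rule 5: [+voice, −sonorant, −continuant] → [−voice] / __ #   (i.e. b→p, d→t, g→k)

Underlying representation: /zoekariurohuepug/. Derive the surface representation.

zoegariorohuevuk

Rule 1 (intervocalic voicing): /k/ is a voiceless obstruent between vowels /e/ and /a/, so it voices to [g]. /p/ is a voiceless obstruent between vowels /e/ and /u/, so it voices to [b]. /zoekariurohuepug/ → zoegariurohuebug.
Rule 2 (intervocalic spirantization): /b/ is a stop between vowels /e/ and /u/, so it spirantizes to the fricative [v]. /zoegariurohuebug/ → zoegariurohuevug.
Rule 3 (pre-rhotic lowering): /u/ is a high vowel immediately before /r/, so it lowers to [o]. /zoegariurohuevug/ → zoegariorohuevug.
Rule 4 (intervocalic voicing): no segment meets the environment; /zoegariorohuevug/ is unchanged.
Rule 5 (final devoicing): /g/ is a voiced stop in word-final position, so it devoices to [k]. /zoegariorohuevug/ → zoegariorohuevuk.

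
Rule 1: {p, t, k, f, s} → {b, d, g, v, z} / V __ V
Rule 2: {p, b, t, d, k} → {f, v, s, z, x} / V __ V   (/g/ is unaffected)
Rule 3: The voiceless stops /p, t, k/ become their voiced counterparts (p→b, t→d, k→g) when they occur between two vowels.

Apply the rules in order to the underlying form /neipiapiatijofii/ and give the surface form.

Rule 1 (intervocalic voicing): /p/ is a voiceless obstruent between vowels /i/ and /i/, so it voices to [b]. /p/ is a voiceless obstruent between vowels /a/ and /i/, so it voices to [b]. /t/ is a voiceless obstruent between vowels /a/ and /i/, so it voices to [d]. /f/ is a voiceless obstruent between vowels /o/ and /i/, so it voices to [v]. /neipiapiatijofii/ → neibiabiadijovii.
Rule 2 (intervocalic spirantization): /b/ is a stop between vowels /i/ and /i/, so it spirantizes to the fricative [v]. /b/ is a stop between vowels /a/ and /i/, so it spirantizes to the fricative [v]. /d/ is a stop between vowels /a/ and /i/, so it spirantizes to the fricative [z]. /neibiabiadijovii/ → neiviaviazijovii.
Rule 3 (intervocalic voicing): no segment meets the environment; /neiviaviazijovii/ is unchanged.

neiviaviazijovii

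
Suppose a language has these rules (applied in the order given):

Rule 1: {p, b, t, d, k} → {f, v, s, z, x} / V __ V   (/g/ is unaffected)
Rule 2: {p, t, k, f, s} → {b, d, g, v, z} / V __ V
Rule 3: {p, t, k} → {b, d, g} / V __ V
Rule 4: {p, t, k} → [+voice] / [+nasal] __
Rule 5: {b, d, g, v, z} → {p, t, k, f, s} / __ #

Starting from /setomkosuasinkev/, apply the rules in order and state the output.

sezomgozuazingef

Rule 1 (intervocalic spirantization): /t/ is a stop between vowels /e/ and /o/, so it spirantizes to the fricative [s]. /setomkosuasinkev/ → sesomkosuasinkev.
Rule 2 (intervocalic voicing): /s/ is a voiceless obstruent between vowels /e/ and /o/, so it voices to [z]. /s/ is a voiceless obstruent between vowels /o/ and /u/, so it voices to [z]. /s/ is a voiceless obstruent between vowels /a/ and /i/, so it voices to [z]. /sesomkosuasinkev/ → sezomkozuazinkev.
Rule 3 (intervocalic voicing): no segment meets the environment; /sezomkozuazinkev/ is unchanged.
Rule 4 (post-nasal voicing): /k/ is a voiceless stop immediately after the nasal /m/, so it voices to [g]. /k/ is a voiceless stop immediately after the nasal /n/, so it voices to [g]. /sezomkozuazinkev/ → sezomgozuazingev.
Rule 5 (final devoicing): /v/ is a voiced obstruent in word-final position, so it devoices to [f]. /sezomgozuazingev/ → sezomgozuazingef.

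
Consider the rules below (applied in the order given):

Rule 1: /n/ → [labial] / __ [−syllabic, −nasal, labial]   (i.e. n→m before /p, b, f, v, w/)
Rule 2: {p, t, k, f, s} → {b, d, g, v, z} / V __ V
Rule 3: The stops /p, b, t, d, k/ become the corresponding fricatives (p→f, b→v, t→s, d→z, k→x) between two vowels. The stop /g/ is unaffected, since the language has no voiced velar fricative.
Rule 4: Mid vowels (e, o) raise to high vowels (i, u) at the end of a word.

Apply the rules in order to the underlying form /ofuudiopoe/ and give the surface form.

Rule 1 (nasal place assimilation): no segment meets the environment; /ofuudiopoe/ is unchanged.
Rule 2 (intervocalic voicing): /f/ is a voiceless obstruent between vowels /o/ and /u/, so it voices to [v]. /p/ is a voiceless obstruent between vowels /o/ and /o/, so it voices to [b]. /ofuudiopoe/ → ovuudioboe.
Rule 3 (intervocalic spirantization): /d/ is a stop between vowels /u/ and /i/, so it spirantizes to the fricative [z]. /b/ is a stop between vowels /o/ and /o/, so it spirantizes to the fricative [v]. /ovuudioboe/ → ovuuziovoe.
Rule 4 (final vowel raising): /e/ is a mid vowel in word-final position, so it raises to [i]. /ovuuziovoe/ → ovuuziovoi.

ovuuziovoi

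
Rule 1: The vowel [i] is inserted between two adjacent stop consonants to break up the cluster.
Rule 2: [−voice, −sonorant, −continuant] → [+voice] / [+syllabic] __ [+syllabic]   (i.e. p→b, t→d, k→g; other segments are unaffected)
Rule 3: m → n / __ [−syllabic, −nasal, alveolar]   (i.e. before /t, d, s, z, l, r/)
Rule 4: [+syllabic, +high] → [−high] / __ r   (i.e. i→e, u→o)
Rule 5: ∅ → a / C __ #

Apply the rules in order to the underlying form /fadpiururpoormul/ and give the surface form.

Rule 1 (stop-cluster i-epenthesis): /d/ and /p/ form a stop–stop cluster, so [i] is inserted between them. /fadpiururpoormul/ → fadipiururpoormul.
Rule 2 (intervocalic voicing): /p/ is a voiceless stop between vowels /i/ and /i/, so it voices to [b]. /fadipiururpoormul/ → fadibiururpoormul.
Rule 3 (nasal place assimilation): no segment meets the environment; /fadibiururpoormul/ is unchanged.
Rule 4 (pre-rhotic lowering): /u/ is a high vowel immediately before /r/, so it lowers to [o]. /u/ is a high vowel immediately before /r/, so it lowers to [o]. /fadibiururpoormul/ → fadibiororpoormul.
Rule 5 (final a-epenthesis): the form ends in the consonant /l/, so [a] is inserted word-finally. /fadibiororpoormul/ → fadibiororpoormula.

fadibiororpoormula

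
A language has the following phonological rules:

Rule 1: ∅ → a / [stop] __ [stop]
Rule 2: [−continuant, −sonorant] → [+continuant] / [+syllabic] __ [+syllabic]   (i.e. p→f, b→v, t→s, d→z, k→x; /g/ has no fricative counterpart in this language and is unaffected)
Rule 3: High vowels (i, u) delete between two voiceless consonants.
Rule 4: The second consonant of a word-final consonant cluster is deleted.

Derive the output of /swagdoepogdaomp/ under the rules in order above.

Rule 1 (stop-cluster a-epenthesis): /g/ and /d/ form a stop–stop cluster, so [a] is inserted between them. /g/ and /d/ form a stop–stop cluster, so [a] is inserted between them. /swagdoepogdaomp/ → swagadoepogadaomp.
Rule 2 (intervocalic spirantization): /d/ is a stop between vowels /a/ and /o/, so it spirantizes to the fricative [z]. /p/ is a stop between vowels /e/ and /o/, so it spirantizes to the fricative [f]. /d/ is a stop between vowels /a/ and /a/, so it spirantizes to the fricative [z]. /swagadoepogadaomp/ → swagazoefogazaomp.
Rule 3 (high vowel syncope): no segment meets the environment; /swagazoefogazaomp/ is unchanged.
Rule 4 (final cluster simplification): /p/ is the second consonant of a word-final cluster /mp/, so it deletes. /swagazoefogazaomp/ → swagazoefogazaom.

swagazoefogazaom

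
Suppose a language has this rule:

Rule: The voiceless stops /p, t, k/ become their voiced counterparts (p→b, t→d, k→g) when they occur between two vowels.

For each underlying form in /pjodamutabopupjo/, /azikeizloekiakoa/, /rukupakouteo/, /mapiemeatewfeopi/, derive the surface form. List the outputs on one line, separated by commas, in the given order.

pjodamudabobupjo, azigeizloegiagoa, rugubagoudeo, mabiemeadewfeobi

/pjodamutabopupjo/: /t/ is a voiceless stop between vowels /u/ and /a/, so it voices to [d]. /p/ is a voiceless stop between vowels /o/ and /u/, so it voices to [b]. → [pjodamudabobupjo].
/azikeizloekiakoa/: /k/ is a voiceless stop between vowels /i/ and /e/, so it voices to [g]. /k/ is a voiceless stop between vowels /e/ and /i/, so it voices to [g]. /k/ is a voiceless stop between vowels /a/ and /o/, so it voices to [g]. → [azigeizloegiagoa].
/rukupakouteo/: /k/ is a voiceless stop between vowels /u/ and /u/, so it voices to [g]. /p/ is a voiceless stop between vowels /u/ and /a/, so it voices to [b]. /k/ is a voiceless stop between vowels /a/ and /o/, so it voices to [g]. /t/ is a voiceless stop between vowels /u/ and /e/, so it voices to [d]. → [rugubagoudeo].
/mapiemeatewfeopi/: /p/ is a voiceless stop between vowels /a/ and /i/, so it voices to [b]. /t/ is a voiceless stop between vowels /a/ and /e/, so it voices to [d]. /p/ is a voiceless stop between vowels /o/ and /i/, so it voices to [b]. → [mabiemeadewfeobi].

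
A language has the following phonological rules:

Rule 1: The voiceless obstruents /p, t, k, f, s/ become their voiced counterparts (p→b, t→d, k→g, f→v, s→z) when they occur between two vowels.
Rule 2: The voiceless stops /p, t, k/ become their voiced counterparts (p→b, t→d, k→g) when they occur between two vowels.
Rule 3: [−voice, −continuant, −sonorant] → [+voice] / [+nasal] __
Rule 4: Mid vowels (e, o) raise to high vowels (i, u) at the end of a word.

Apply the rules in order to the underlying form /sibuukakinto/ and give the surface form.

sibuugagindu

Rule 1 (intervocalic voicing): /k/ is a voiceless obstruent between vowels /u/ and /a/, so it voices to [g]. /k/ is a voiceless obstruent between vowels /a/ and /i/, so it voices to [g]. /sibuukakinto/ → sibuugaginto.
Rule 2 (intervocalic voicing): no segment meets the environment; /sibuugaginto/ is unchanged.
Rule 3 (post-nasal voicing): /t/ is a voiceless stop immediately after the nasal /n/, so it voices to [d]. /sibuugaginto/ → sibuugagindo.
Rule 4 (final vowel raising): /o/ is a mid vowel in word-final position, so it raises to [u]. /sibuugagindo/ → sibuugagindu.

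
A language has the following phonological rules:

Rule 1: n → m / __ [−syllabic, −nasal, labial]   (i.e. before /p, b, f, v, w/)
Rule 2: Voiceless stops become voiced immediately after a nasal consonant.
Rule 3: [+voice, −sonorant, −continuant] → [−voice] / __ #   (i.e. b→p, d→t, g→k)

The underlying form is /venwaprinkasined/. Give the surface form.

Rule 1 (nasal place assimilation): /n/ precedes the labial consonant /w/, so it assimilates in place to [m]. /venwaprinkasined/ → vemwaprinkasined.
Rule 2 (post-nasal voicing): /k/ is a voiceless stop immediately after the nasal /n/, so it voices to [g]. /vemwaprinkasined/ → vemwapringasined.
Rule 3 (final devoicing): /d/ is a voiced stop in word-final position, so it devoices to [t]. /vemwapringasined/ → vemwapringasinet.

vemwapringasinet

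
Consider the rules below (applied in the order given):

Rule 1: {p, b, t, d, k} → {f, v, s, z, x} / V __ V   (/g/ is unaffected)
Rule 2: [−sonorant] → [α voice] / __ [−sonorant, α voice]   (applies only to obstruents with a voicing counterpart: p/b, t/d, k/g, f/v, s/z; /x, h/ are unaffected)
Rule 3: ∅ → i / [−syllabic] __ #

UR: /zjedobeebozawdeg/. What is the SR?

zjezoveevozawdegi

Rule 1 (intervocalic spirantization): /d/ is a stop between vowels /e/ and /o/, so it spirantizes to the fricative [z]. /b/ is a stop between vowels /o/ and /e/, so it spirantizes to the fricative [v]. /b/ is a stop between vowels /e/ and /o/, so it spirantizes to the fricative [v]. /zjedobeebozawdeg/ → zjezoveevozawdeg.
Rule 2 (regressive voicing assimilation): no segment meets the environment; /zjezoveevozawdeg/ is unchanged.
Rule 3 (final i-epenthesis): the form ends in the consonant /g/, so [i] is inserted word-finally. /zjezoveevozawdeg/ → zjezoveevozawdegi.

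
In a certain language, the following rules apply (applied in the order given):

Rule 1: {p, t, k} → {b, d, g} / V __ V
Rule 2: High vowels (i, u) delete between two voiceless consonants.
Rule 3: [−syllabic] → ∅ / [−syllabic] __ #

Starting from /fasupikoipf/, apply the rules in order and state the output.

fasubigoip

Rule 1 (intervocalic voicing): /p/ is a voiceless stop between vowels /u/ and /i/, so it voices to [b]. /k/ is a voiceless stop between vowels /i/ and /o/, so it voices to [g]. /fasupikoipf/ → fasubigoipf.
Rule 2 (high vowel syncope): no segment meets the environment; /fasubigoipf/ is unchanged.
Rule 3 (final cluster simplification): /f/ is the second consonant of a word-final cluster /pf/, so it deletes. /fasubigoipf/ → fasubigoip.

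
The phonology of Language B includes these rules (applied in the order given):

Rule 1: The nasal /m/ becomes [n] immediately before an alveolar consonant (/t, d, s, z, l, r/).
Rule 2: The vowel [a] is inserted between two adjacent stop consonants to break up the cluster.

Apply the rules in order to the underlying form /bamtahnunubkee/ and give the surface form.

Rule 1 (nasal place assimilation): /m/ precedes the alveolar consonant /t/, so it assimilates in place to [n]. /bamtahnunubkee/ → bantahnunubkee.
Rule 2 (stop-cluster a-epenthesis): /b/ and /k/ form a stop–stop cluster, so [a] is inserted between them. /bantahnunubkee/ → bantahnunubakee.

bantahnunubakee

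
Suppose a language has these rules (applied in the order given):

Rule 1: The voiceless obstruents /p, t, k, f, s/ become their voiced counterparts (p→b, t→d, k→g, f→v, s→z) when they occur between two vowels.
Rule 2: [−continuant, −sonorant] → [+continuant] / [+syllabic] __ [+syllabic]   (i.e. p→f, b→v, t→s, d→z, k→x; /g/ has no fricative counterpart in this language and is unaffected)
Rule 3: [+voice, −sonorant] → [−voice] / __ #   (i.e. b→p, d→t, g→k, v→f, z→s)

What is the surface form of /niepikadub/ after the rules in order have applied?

nievigazup

Rule 1 (intervocalic voicing): /p/ is a voiceless obstruent between vowels /e/ and /i/, so it voices to [b]. /k/ is a voiceless obstruent between vowels /i/ and /a/, so it voices to [g]. /niepikadub/ → niebigadub.
Rule 2 (intervocalic spirantization): /b/ is a stop between vowels /e/ and /i/, so it spirantizes to the fricative [v]. /d/ is a stop between vowels /a/ and /u/, so it spirantizes to the fricative [z]. /niebigadub/ → nievigazub.
Rule 3 (final devoicing): /b/ is a voiced obstruent in word-final position, so it devoices to [p]. /nievigazub/ → nievigazup.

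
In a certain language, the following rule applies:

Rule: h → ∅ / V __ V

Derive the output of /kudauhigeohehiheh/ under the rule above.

kudauigeoeieh

/h/ occurs between vowels /u/ and /i/, so it deletes.
/h/ occurs between vowels /o/ and /e/, so it deletes.
/h/ occurs between vowels /e/ and /i/, so it deletes.
/h/ occurs between vowels /i/ and /e/, so it deletes.
The other instance of /h/ does not occur in the required environment and remains unchanged.
Surface form: [kudauigeoeieh].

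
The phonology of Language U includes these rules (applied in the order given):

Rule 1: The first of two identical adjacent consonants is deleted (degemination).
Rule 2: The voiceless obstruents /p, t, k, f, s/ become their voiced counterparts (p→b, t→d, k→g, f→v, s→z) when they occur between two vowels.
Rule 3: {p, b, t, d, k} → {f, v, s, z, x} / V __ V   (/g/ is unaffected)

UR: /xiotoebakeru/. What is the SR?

Rule 1 (degemination): no segment meets the environment; /xiotoebakeru/ is unchanged.
Rule 2 (intervocalic voicing): /t/ is a voiceless obstruent between vowels /o/ and /o/, so it voices to [d]. /k/ is a voiceless obstruent between vowels /a/ and /e/, so it voices to [g]. /xiotoebakeru/ → xiodoebageru.
Rule 3 (intervocalic spirantization): /d/ is a stop between vowels /o/ and /o/, so it spirantizes to the fricative [z]. /b/ is a stop between vowels /e/ and /a/, so it spirantizes to the fricative [v]. /xiodoebageru/ → xiozoevageru.

xiozoevageru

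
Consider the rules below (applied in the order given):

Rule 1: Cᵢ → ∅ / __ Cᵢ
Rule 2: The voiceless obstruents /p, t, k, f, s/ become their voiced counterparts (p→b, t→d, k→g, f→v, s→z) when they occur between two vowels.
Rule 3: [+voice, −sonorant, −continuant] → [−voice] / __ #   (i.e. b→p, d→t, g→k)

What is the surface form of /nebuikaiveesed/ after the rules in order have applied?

nebuigaiveezet

Rule 1 (degemination): no segment meets the environment; /nebuikaiveesed/ is unchanged.
Rule 2 (intervocalic voicing): /k/ is a voiceless obstruent between vowels /i/ and /a/, so it voices to [g]. /s/ is a voiceless obstruent between vowels /e/ and /e/, so it voices to [z]. /nebuikaiveesed/ → nebuigaiveezed.
Rule 3 (final devoicing): /d/ is a voiced stop in word-final position, so it devoices to [t]. /nebuigaiveezed/ → nebuigaiveezet.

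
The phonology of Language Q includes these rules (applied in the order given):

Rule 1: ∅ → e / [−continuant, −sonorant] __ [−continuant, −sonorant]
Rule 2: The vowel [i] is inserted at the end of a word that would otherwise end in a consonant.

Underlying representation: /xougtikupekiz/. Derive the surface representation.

Rule 1 (stop-cluster e-epenthesis): /g/ and /t/ form a stop–stop cluster, so [e] is inserted between them. /xougtikupekiz/ → xougetikupekiz.
Rule 2 (final i-epenthesis): the form ends in the consonant /z/, so [i] is inserted word-finally. /xougetikupekiz/ → xougetikupekizi.

xougetikupekizi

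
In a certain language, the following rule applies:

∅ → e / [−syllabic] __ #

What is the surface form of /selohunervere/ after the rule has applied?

No segment of /selohunervere/ meets the structural description of the rule, so the form surfaces unchanged.

selohunervere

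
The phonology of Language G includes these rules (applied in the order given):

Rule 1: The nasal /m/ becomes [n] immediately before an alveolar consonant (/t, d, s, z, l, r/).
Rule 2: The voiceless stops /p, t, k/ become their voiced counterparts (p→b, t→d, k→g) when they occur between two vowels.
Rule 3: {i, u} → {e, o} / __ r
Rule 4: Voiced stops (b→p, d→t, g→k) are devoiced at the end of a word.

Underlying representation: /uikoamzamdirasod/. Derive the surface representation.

uigoanzanderasot

Rule 1 (nasal place assimilation): /m/ precedes the alveolar consonant /z/, so it assimilates in place to [n]. /m/ precedes the alveolar consonant /d/, so it assimilates in place to [n]. /uikoamzamdirasod/ → uikoanzandirasod.
Rule 2 (intervocalic voicing): /k/ is a voiceless stop between vowels /i/ and /o/, so it voices to [g]. /uikoanzandirasod/ → uigoanzandirasod.
Rule 3 (pre-rhotic lowering): /i/ is a high vowel immediately before /r/, so it lowers to [e]. /uigoanzandirasod/ → uigoanzanderasod.
Rule 4 (final devoicing): /d/ is a voiced stop in word-final position, so it devoices to [t]. /uigoanzanderasod/ → uigoanzanderasot.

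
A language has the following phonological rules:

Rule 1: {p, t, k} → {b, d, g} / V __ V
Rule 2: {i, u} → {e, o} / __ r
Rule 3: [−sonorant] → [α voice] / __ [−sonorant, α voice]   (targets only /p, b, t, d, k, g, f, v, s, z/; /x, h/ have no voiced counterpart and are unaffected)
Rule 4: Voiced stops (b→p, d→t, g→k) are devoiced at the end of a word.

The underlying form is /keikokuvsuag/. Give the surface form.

Rule 1 (intervocalic voicing): /k/ is a voiceless stop between vowels /i/ and /o/, so it voices to [g]. /k/ is a voiceless stop between vowels /o/ and /u/, so it voices to [g]. /keikokuvsuag/ → keigoguvsuag.
Rule 2 (pre-rhotic lowering): no segment meets the environment; /keigoguvsuag/ is unchanged.
Rule 3 (regressive voicing assimilation): /v/ precedes the voiceless obstruent /s/, so it devoices to [f] by assimilation. /keigoguvsuag/ → keigogufsuag.
Rule 4 (final devoicing): /g/ is a voiced stop in word-final position, so it devoices to [k]. /keigogufsuag/ → keigogufsuak.

keigogufsuak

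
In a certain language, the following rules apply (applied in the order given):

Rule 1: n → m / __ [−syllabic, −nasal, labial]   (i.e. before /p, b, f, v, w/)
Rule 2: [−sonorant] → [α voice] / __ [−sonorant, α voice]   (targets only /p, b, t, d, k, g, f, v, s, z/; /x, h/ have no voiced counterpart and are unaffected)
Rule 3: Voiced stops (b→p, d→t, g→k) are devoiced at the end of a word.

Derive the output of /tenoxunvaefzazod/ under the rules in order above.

Rule 1 (nasal place assimilation): /n/ precedes the labial consonant /v/, so it assimilates in place to [m]. /tenoxunvaefzazod/ → tenoxumvaefzazod.
Rule 2 (regressive voicing assimilation): /f/ precedes the voiced obstruent /z/, so it voices to [v] by assimilation. /tenoxumvaefzazod/ → tenoxumvaevzazod.
Rule 3 (final devoicing): /d/ is a voiced stop in word-final position, so it devoices to [t]. /tenoxumvaevzazod/ → tenoxumvaevzazot.

tenoxumvaevzazot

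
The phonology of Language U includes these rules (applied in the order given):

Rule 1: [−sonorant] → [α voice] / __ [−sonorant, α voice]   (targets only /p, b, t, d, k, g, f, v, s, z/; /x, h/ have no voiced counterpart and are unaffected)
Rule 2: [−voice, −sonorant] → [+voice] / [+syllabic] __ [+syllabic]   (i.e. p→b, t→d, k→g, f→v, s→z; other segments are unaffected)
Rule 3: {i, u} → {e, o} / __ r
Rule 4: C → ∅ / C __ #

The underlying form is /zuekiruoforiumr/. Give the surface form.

Rule 1 (regressive voicing assimilation): no segment meets the environment; /zuekiruoforiumr/ is unchanged.
Rule 2 (intervocalic voicing): /k/ is a voiceless obstruent between vowels /e/ and /i/, so it voices to [g]. /f/ is a voiceless obstruent between vowels /o/ and /o/, so it voices to [v]. /zuekiruoforiumr/ → zuegiruovoriumr.
Rule 3 (pre-rhotic lowering): /i/ is a high vowel immediately before /r/, so it lowers to [e]. /zuegiruovoriumr/ → zuegeruovoriumr.
Rule 4 (final cluster simplification): /r/ is the second consonant of a word-final cluster /mr/, so it deletes. /zuegeruovoriumr/ → zuegeruovorium.

zuegeruovorium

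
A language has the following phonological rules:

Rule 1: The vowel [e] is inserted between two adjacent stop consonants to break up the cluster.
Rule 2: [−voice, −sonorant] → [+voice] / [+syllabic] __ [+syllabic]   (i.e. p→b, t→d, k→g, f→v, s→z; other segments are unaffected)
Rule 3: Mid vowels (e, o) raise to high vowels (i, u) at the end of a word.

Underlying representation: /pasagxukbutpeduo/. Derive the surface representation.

Rule 1 (stop-cluster e-epenthesis): /k/ and /b/ form a stop–stop cluster, so [e] is inserted between them. /t/ and /p/ form a stop–stop cluster, so [e] is inserted between them. /pasagxukbutpeduo/ → pasagxukebutepeduo.
Rule 2 (intervocalic voicing): /s/ is a voiceless obstruent between vowels /a/ and /a/, so it voices to [z]. /k/ is a voiceless obstruent between vowels /u/ and /e/, so it voices to [g]. /t/ is a voiceless obstruent between vowels /u/ and /e/, so it voices to [d]. /p/ is a voiceless obstruent between vowels /e/ and /e/, so it voices to [b]. /pasagxukebutepeduo/ → pazagxugebudebeduo.
Rule 3 (final vowel raising): /o/ is a mid vowel in word-final position, so it raises to [u]. /pazagxugebudebeduo/ → pazagxugebudebeduu.

pazagxugebudebeduu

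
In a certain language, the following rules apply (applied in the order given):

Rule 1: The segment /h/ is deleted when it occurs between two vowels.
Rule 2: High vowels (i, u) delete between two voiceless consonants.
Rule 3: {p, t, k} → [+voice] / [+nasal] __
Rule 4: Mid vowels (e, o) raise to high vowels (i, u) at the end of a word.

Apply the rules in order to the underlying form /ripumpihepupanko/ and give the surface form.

ripumbieppangu

Rule 1 (intervocalic h-deletion): /h/ occurs between vowels /i/ and /e/, so it deletes. /ripumpihepupanko/ → ripumpiepupanko.
Rule 2 (high vowel syncope): /u/ is a high vowel flanked by voiceless consonants /p/ and /p/, so it deletes. /ripumpiepupanko/ → ripumpieppanko.
Rule 3 (post-nasal voicing): /p/ is a voiceless stop immediately after the nasal /m/, so it voices to [b]. /k/ is a voiceless stop immediately after the nasal /n/, so it voices to [g]. /ripumpieppanko/ → ripumbieppango.
Rule 4 (final vowel raising): /o/ is a mid vowel in word-final position, so it raises to [u]. /ripumbieppango/ → ripumbieppangu.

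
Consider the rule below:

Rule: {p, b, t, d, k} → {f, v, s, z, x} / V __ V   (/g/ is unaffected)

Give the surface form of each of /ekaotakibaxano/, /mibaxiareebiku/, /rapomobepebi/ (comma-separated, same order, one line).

exaosaxivaxano, mivaxiareevixu, rafomovefevi

/ekaotakibaxano/: /k/ is a stop between vowels /e/ and /a/, so it spirantizes to the fricative [x]. /t/ is a stop between vowels /o/ and /a/, so it spirantizes to the fricative [s]. /k/ is a stop between vowels /a/ and /i/, so it spirantizes to the fricative [x]. /b/ is a stop between vowels /i/ and /a/, so it spirantizes to the fricative [v]. → [exaosaxivaxano].
/mibaxiareebiku/: /b/ is a stop between vowels /i/ and /a/, so it spirantizes to the fricative [v]. /b/ is a stop between vowels /e/ and /i/, so it spirantizes to the fricative [v]. /k/ is a stop between vowels /i/ and /u/, so it spirantizes to the fricative [x]. → [mivaxiareevixu].
/rapomobepebi/: /p/ is a stop between vowels /a/ and /o/, so it spirantizes to the fricative [f]. /b/ is a stop between vowels /o/ and /e/, so it spirantizes to the fricative [v]. /p/ is a stop between vowels /e/ and /e/, so it spirantizes to the fricative [f]. /b/ is a stop between vowels /e/ and /i/, so it spirantizes to the fricative [v]. → [rafomovefevi].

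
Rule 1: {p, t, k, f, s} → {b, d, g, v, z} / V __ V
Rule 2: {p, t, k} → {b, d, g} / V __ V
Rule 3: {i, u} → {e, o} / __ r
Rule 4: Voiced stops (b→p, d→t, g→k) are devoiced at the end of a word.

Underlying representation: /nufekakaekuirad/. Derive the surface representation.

Rule 1 (intervocalic voicing): /f/ is a voiceless obstruent between vowels /u/ and /e/, so it voices to [v]. /k/ is a voiceless obstruent between vowels /e/ and /a/, so it voices to [g]. /k/ is a voiceless obstruent between vowels /a/ and /a/, so it voices to [g]. /k/ is a voiceless obstruent between vowels /e/ and /u/, so it voices to [g]. /nufekakaekuirad/ → nuvegagaeguirad.
Rule 2 (intervocalic voicing): no segment meets the environment; /nuvegagaeguirad/ is unchanged.
Rule 3 (pre-rhotic lowering): /i/ is a high vowel immediately before /r/, so it lowers to [e]. /nuvegagaeguirad/ → nuvegagaeguerad.
Rule 4 (final devoicing): /d/ is a voiced stop in word-final position, so it devoices to [t]. /nuvegagaeguerad/ → nuvegagaeguerat.

nuvegagaeguerat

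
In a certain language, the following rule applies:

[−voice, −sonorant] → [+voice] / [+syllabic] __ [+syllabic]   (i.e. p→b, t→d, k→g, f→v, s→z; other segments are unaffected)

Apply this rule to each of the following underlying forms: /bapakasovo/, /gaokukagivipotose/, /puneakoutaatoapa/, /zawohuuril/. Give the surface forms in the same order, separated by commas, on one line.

/bapakasovo/: /p/ is a voiceless obstruent between vowels /a/ and /a/, so it voices to [b]. /k/ is a voiceless obstruent between vowels /a/ and /a/, so it voices to [g]. /s/ is a voiceless obstruent between vowels /a/ and /o/, so it voices to [z]. → [babagazovo].
/gaokukagivipotose/: /k/ is a voiceless obstruent between vowels /o/ and /u/, so it voices to [g]. /k/ is a voiceless obstruent between vowels /u/ and /a/, so it voices to [g]. /p/ is a voiceless obstruent between vowels /i/ and /o/, so it voices to [b]. /t/ is a voiceless obstruent between vowels /o/ and /o/, so it voices to [d]. /s/ is a voiceless obstruent between vowels /o/ and /e/, so it voices to [z]. → [gaogugagivibodoze].
/puneakoutaatoapa/: /k/ is a voiceless obstruent between vowels /a/ and /o/, so it voices to [g]. /t/ is a voiceless obstruent between vowels /u/ and /a/, so it voices to [d]. /t/ is a voiceless obstruent between vowels /a/ and /o/, so it voices to [d]. /p/ is a voiceless obstruent between vowels /a/ and /a/, so it voices to [b]. → [puneagoudaadoaba].
/zawohuuril/: the rule's environment is not met; surfaces unchanged as [zawohuuril].

babagazovo, gaogugagivibodoze, puneagoudaadoaba, zawohuuril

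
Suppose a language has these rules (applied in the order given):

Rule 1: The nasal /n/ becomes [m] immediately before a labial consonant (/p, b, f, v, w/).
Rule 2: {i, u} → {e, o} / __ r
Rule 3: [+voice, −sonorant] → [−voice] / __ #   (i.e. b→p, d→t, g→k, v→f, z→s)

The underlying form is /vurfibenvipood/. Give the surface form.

Rule 1 (nasal place assimilation): /n/ precedes the labial consonant /v/, so it assimilates in place to [m]. /vurfibenvipood/ → vurfibemvipood.
Rule 2 (pre-rhotic lowering): /u/ is a high vowel immediately before /r/, so it lowers to [o]. /vurfibemvipood/ → vorfibemvipood.
Rule 3 (final devoicing): /d/ is a voiced obstruent in word-final position, so it devoices to [t]. /vorfibemvipood/ → vorfibemvipoot.

vorfibemvipoot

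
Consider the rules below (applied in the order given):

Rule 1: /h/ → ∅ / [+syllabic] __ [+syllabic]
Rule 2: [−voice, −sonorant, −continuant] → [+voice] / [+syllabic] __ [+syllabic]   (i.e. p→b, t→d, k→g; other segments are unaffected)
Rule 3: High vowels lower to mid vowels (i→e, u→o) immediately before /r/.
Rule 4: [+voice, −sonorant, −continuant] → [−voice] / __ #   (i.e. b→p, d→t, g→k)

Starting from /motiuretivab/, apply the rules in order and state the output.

modioredivap

Rule 1 (intervocalic h-deletion): no segment meets the environment; /motiuretivab/ is unchanged.
Rule 2 (intervocalic voicing): /t/ is a voiceless stop between vowels /o/ and /i/, so it voices to [d]. /t/ is a voiceless stop between vowels /e/ and /i/, so it voices to [d]. /motiuretivab/ → modiuredivab.
Rule 3 (pre-rhotic lowering): /u/ is a high vowel immediately before /r/, so it lowers to [o]. /modiuredivab/ → modioredivab.
Rule 4 (final devoicing): /b/ is a voiced stop in word-final position, so it devoices to [p]. /modioredivab/ → modioredivap.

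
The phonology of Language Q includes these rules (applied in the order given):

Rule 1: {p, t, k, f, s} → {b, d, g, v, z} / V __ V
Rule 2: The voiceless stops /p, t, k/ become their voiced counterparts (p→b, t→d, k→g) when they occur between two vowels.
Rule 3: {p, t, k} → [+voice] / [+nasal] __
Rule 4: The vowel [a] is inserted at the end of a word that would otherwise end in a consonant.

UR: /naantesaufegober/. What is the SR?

Rule 1 (intervocalic voicing): /s/ is a voiceless obstruent between vowels /e/ and /a/, so it voices to [z]. /f/ is a voiceless obstruent between vowels /u/ and /e/, so it voices to [v]. /naantesaufegober/ → naantezauvegober.
Rule 2 (intervocalic voicing): no segment meets the environment; /naantezauvegober/ is unchanged.
Rule 3 (post-nasal voicing): /t/ is a voiceless stop immediately after the nasal /n/, so it voices to [d]. /naantezauvegober/ → naandezauvegober.
Rule 4 (final a-epenthesis): the form ends in the consonant /r/, so [a] is inserted word-finally. /naandezauvegober/ → naandezauvegobera.

naandezauvegobera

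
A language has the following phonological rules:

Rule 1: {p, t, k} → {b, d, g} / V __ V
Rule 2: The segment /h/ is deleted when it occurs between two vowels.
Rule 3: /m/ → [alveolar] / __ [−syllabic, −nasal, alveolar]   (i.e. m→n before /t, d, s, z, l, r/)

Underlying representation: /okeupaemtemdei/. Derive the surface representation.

ogeubaentendei

Rule 1 (intervocalic voicing): /k/ is a voiceless stop between vowels /o/ and /e/, so it voices to [g]. /p/ is a voiceless stop between vowels /u/ and /a/, so it voices to [b]. /okeupaemtemdei/ → ogeubaemtemdei.
Rule 2 (intervocalic h-deletion): no segment meets the environment; /ogeubaemtemdei/ is unchanged.
Rule 3 (nasal place assimilation): /m/ precedes the alveolar consonant /t/, so it assimilates in place to [n]. /m/ precedes the alveolar consonant /d/, so it assimilates in place to [n]. /ogeubaemtemdei/ → ogeubaentendei.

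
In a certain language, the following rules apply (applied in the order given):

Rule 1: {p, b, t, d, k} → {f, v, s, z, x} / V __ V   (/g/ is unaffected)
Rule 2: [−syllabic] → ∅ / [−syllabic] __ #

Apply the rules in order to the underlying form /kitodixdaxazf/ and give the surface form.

kisozixdaxaz

Rule 1 (intervocalic spirantization): /t/ is a stop between vowels /i/ and /o/, so it spirantizes to the fricative [s]. /d/ is a stop between vowels /o/ and /i/, so it spirantizes to the fricative [z]. /kitodixdaxazf/ → kisozixdaxazf.
Rule 2 (final cluster simplification): /f/ is the second consonant of a word-final cluster /zf/, so it deletes. /kisozixdaxazf/ → kisozixdaxaz.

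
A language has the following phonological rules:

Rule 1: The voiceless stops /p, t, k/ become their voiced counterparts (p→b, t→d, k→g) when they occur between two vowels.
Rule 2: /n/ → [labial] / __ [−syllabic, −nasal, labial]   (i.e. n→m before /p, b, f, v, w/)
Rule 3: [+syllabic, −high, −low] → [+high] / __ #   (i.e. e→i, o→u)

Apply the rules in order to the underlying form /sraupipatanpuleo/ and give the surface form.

sraubibadampuleu

Rule 1 (intervocalic voicing): /p/ is a voiceless stop between vowels /u/ and /i/, so it voices to [b]. /p/ is a voiceless stop between vowels /i/ and /a/, so it voices to [b]. /t/ is a voiceless stop between vowels /a/ and /a/, so it voices to [d]. /sraupipatanpuleo/ → sraubibadanpuleo.
Rule 2 (nasal place assimilation): /n/ precedes the labial consonant /p/, so it assimilates in place to [m]. /sraubibadanpuleo/ → sraubibadampuleo.
Rule 3 (final vowel raising): /o/ is a mid vowel in word-final position, so it raises to [u]. /sraubibadampuleo/ → sraubibadampuleu.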